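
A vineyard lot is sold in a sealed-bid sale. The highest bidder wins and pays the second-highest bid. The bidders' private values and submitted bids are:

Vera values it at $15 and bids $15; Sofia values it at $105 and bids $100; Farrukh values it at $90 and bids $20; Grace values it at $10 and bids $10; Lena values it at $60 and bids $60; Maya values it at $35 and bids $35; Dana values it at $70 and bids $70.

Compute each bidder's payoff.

Bids in descending order: Sofia $100 > Dana $70 > Lena $60 > Maya $35 > Farrukh $20 > Vera $15 > Grace $10.
Sofia has the top bid and wins; the price is the second-highest bid, $70.
Sofia's payoff = $105 − $70 = $35. All other bidders lose, so their payoff is 0.

Vera $0, Sofia $35, Farrukh $0, Grace $0, Lena $0, Maya $0, Dana $0.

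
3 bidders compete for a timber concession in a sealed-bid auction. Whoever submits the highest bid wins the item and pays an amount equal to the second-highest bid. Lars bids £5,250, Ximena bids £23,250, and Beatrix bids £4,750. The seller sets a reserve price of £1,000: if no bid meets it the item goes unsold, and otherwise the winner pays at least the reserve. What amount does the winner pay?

The winner pays £5,250.

Sorted high to low: Ximena £23,250; Lars £5,250; Beatrix £4,750.
Ximena has the highest bid, so Ximena wins.
The second-highest bid is £5,250, which exceeds the reserve, so that sets the price.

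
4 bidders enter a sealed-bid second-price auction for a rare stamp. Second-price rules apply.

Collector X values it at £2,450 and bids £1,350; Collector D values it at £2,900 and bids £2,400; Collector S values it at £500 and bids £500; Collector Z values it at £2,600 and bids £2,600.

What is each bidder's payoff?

Bids in descending order: Collector Z £2,600, then Collector D £2,400, then Collector X £1,350, then Collector S £500.
Collector Z has the top bid and wins; the price is the second-highest bid, £2,400.
Collector Z's payoff = £2,600 − £2,400 = £200. All other bidders lose, so their payoff is 0.

Collector X £0, Collector D £0, Collector S £0, Collector Z £200.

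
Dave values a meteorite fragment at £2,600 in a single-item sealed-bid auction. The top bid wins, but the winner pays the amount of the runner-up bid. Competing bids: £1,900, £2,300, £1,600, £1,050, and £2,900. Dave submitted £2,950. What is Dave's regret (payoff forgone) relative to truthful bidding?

£300

The highest competing bid is £2,900.
Bidding truthfully at £2,600: the top bid is £2,900 (a rival), so Dave loses. Payoff = £0.
Bidding £2,950: Dave has the top bid, wins, and pays the second-highest bid £2,900. Payoff = £2,600 − £2,900 = -£300.
Regret = truthful payoff − actual payoff = £0 − -£300 = £300.
Deviating from a truthful bid can only lose payoff in a second-price auction — never gain.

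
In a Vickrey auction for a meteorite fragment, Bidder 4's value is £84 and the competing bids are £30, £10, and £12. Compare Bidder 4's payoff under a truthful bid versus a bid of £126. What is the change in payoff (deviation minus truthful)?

£0

The highest competing bid is £30.
Bidding truthfully at £84: Bidder 4 has the top bid, wins, and pays the second-highest bid £30. Payoff = £84 − £30 = £54.
Bidding £126: Bidder 4 has the top bid, wins, and pays the second-highest bid £30. Payoff = £84 − £30 = £54.
Change = £54 − £54 = £0.
The bid only affects whether you win, not the price — here both bids land on the same side of the top rival bid, so the deviation is payoff-neutral.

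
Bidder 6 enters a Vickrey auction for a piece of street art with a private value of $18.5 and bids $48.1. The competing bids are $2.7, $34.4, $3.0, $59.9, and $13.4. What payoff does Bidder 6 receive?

$0.0

Highest competing bid: $59.9.
Bidder 6's bid $48.1 is not the highest, so Bidder 6 loses, pays nothing, and earns zero payoff.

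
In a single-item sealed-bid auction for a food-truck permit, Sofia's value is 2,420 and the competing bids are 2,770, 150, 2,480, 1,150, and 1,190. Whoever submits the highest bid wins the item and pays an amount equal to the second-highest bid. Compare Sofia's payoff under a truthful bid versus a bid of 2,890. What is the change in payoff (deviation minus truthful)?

Payoff change: -350.

The highest competing bid is 2,770.
Bidding truthfully at 2,420: the top bid is 2,770 (a rival), so Sofia loses. Payoff = 0.
Bidding 2,890: Sofia has the top bid, wins, and pays the second-highest bid 2,770. Payoff = 2,420 − 2,770 = -350.
Change = -350 − 0 = -350.
This is the dominant-strategy logic: truthful bidding weakly beats any alternative.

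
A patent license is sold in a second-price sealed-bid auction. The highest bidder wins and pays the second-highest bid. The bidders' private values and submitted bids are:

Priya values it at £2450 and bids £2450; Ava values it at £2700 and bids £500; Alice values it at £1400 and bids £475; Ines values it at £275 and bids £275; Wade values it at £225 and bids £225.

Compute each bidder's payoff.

Payoffs: Priya £1950, Ava £0, Alice £0, Ines £0, Wade £0.

Sorted high to low: Priya £2450, then Ava £500, then Alice £475, then Ines £275, then Wade £225.
Priya has the top bid and wins; the price is the second-highest bid, £500.
Priya's payoff = £2450 − £500 = £1950. All other bidders lose, so their payoff is 0.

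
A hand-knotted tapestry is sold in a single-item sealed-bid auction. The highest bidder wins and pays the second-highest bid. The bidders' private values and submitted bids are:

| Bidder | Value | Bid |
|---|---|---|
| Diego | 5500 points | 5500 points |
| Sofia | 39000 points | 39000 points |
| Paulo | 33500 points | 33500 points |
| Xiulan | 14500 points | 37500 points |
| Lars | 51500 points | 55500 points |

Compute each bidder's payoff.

Ranking the bids: Lars 55500 points; Sofia 39000 points; Xiulan 37500 points; Paulo 33500 points; Diego 5500 points.
Lars has the top bid and wins; the price is the second-highest bid, 39000 points.
Lars's payoff = 51500 points − 39000 points = 12500 points. All other bidders lose, so their payoff is 0.

Diego 0 points, Sofia 0 points, Paulo 0 points, Xiulan 0 points, Lars 12500 points.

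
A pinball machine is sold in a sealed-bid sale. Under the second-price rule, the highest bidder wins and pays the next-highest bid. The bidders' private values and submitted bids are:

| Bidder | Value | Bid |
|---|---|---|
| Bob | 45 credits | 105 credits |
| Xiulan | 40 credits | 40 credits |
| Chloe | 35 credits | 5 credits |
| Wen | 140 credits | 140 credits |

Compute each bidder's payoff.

Bob 0 credits, Xiulan 0 credits, Chloe 0 credits, Wen 35 credits.

Bids in descending order: Wen 140 credits, then Bob 105 credits, then Xiulan 40 credits, then Chloe 5 credits.
Wen has the top bid and wins; the price is the second-highest bid, 105 credits.
Wen's payoff = 140 credits − 105 credits = 35 credits. All other bidders lose, so their payoff is 0.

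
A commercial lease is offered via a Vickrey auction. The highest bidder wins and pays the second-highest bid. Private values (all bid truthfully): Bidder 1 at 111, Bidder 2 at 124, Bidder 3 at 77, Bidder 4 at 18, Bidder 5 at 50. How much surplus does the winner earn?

Winner's surplus: 13.

Ordered from highest: Bidder 2 124, then Bidder 1 111, then Bidder 3 77, then Bidder 5 50, then Bidder 4 18.
Bidder 2 wins with the top bid and pays the second-highest, 111.
Surplus = 124 − 111 = 13.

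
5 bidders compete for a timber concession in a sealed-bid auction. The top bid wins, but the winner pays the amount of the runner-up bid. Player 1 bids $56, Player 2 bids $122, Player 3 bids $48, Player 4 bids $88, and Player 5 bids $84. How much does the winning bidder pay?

Sorted high to low: Player 2 $122, then Player 4 $88, then Player 5 $84, then Player 1 $56, then Player 3 $48.
Player 2 has the highest bid, so Player 2 wins.
The second-highest bid is $88, so that is what Player 2 pays.

$88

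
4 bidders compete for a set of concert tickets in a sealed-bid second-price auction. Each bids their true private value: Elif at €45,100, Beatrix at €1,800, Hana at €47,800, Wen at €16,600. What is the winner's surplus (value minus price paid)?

€2,700

Ranking the bids: Hana €47,800 > Elif €45,100 > Wen €16,600 > Beatrix €1,800.
Hana wins with the top bid and pays the second-highest, €45,100.
Surplus = €47,800 − €45,100 = €2,700.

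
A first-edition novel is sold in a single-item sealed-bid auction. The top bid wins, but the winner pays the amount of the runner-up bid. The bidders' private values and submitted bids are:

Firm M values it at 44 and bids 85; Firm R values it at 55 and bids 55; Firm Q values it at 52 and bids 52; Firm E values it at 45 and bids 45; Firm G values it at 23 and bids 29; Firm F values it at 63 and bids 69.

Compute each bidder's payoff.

Ordered from highest: Firm M 85 > Firm F 69 > Firm R 55 > Firm Q 52 > Firm E 45 > Firm G 29.
Firm M has the top bid and wins; the price is the second-highest bid, 69.
Firm M's payoff = 44 − 69 = -25. All other bidders lose, so their payoff is 0.

Firm M -25, Firm R 0, Firm Q 0, Firm E 0, Firm G 0, Firm F 0.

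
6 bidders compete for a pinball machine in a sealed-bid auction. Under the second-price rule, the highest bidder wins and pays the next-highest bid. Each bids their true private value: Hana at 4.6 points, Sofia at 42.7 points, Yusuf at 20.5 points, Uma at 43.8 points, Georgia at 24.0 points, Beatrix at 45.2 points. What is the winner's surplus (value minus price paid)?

1.4 points

Ordered from highest: Beatrix 45.2 points > Uma 43.8 points > Sofia 42.7 points > Georgia 24.0 points > Yusuf 20.5 points > Hana 4.6 points.
Beatrix wins with the top bid and pays the second-highest, 43.8 points.
Surplus = 45.2 points − 43.8 points = 1.4 points.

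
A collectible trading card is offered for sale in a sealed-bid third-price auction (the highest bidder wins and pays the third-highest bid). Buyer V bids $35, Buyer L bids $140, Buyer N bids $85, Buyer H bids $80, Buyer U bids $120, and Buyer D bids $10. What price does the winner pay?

Sorted high to low: Buyer L $140; Buyer U $120; Buyer N $85; Buyer H $80; Buyer V $35; Buyer D $10.
Buyer L is the highest bidder, so Buyer L wins.
Under the third-price rule, the price is the third-highest bid: $85.

Price paid: $85.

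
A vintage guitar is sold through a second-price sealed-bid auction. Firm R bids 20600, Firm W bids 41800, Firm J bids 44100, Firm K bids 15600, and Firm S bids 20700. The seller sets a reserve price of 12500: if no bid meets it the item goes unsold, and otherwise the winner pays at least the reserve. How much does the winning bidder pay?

Sorted high to low: Firm J 44100 > Firm W 41800 > Firm S 20700 > Firm R 20600 > Firm K 15600.
Firm J has the highest bid, so Firm J wins.
The second-highest bid is 41800, which exceeds the reserve, so that sets the price.

Price paid: 41800.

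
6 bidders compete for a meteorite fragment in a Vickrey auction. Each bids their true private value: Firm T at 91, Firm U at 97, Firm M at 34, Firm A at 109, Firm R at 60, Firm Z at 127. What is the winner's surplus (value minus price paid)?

18

Ordered from highest: Firm Z 127; Firm A 109; Firm U 97; Firm T 91; Firm R 60; Firm M 34.
Firm Z wins with the top bid and pays the second-highest, 109.
Surplus = 127 − 109 = 18.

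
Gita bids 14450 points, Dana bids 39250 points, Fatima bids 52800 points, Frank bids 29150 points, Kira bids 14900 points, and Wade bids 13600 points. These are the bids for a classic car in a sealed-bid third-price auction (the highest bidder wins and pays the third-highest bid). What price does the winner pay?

Price paid: 29150 points.

Bids in descending order: Fatima 52800 points > Dana 39250 points > Frank 29150 points > Kira 14900 points > Gita 14450 points > Wade 13600 points.
Fatima is the highest bidder, so Fatima wins.
Under the third-price rule, the price is the third-highest bid: 29150 points.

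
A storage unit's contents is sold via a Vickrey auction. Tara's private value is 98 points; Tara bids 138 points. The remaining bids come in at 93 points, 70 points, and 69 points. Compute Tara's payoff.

Payoff = 5 points.

Highest competing bid: 93 points.
Tara's bid 138 points is the highest overall, so Tara wins and pays the second-highest bid, 93 points.
Payoff = value − price = 98 points − 93 points = 5 points.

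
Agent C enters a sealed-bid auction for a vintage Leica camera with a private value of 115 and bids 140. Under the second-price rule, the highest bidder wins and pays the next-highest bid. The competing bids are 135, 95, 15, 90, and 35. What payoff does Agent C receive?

Agent C's payoff: -20.

Highest competing bid: 135.
Agent C's bid 140 is the highest overall, so Agent C wins and pays the second-highest bid, 135.
Payoff = value − price = 115 − 135 = -20.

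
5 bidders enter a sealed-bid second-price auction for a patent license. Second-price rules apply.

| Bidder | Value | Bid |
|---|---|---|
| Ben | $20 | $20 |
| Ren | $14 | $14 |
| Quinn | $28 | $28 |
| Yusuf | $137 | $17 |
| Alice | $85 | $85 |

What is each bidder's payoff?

Payoffs: Ben $0, Ren $0, Quinn $0, Yusuf $0, Alice $57.

Ordered from highest: Alice $85, then Quinn $28, then Ben $20, then Yusuf $17, then Ren $14.
Alice has the top bid and wins; the price is the second-highest bid, $28.
Alice's payoff = $85 − $28 = $57. All other bidders lose, so their payoff is 0.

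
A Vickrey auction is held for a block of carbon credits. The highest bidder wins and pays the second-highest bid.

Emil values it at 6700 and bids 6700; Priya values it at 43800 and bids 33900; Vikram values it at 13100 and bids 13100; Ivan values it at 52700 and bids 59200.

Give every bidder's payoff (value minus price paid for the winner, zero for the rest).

Ordered from highest: Ivan 59200, then Priya 33900, then Vikram 13100, then Emil 6700.
Ivan has the top bid and wins; the price is the second-highest bid, 33900.
Ivan's payoff = 52700 − 33900 = 18800. All other bidders lose, so their payoff is 0.

Payoffs: Emil 0, Priya 0, Vikram 0, Ivan 18800.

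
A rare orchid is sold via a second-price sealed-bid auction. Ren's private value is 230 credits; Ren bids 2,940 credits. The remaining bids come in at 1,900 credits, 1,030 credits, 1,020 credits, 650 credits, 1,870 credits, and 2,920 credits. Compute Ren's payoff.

Ren's payoff: -2,690 credits.

Highest competing bid: 2,920 credits.
Ren's bid 2,940 credits is the highest overall, so Ren wins and pays the second-highest bid, 2,920 credits.
Payoff = value − price = 230 credits − 2,920 credits = -2,690 credits.
Overbidding won the item at a price above value — truthful bidding would have avoided this loss.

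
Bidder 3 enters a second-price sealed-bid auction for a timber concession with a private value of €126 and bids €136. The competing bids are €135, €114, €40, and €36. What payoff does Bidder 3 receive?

Highest competing bid: €135.
Bidder 3's bid €136 is the highest overall, so Bidder 3 wins and pays the second-highest bid, €135.
Payoff = value − price = €126 − €135 = -€9.
Overbidding won the item at a price above value — truthful bidding would have avoided this loss.

Payoff = -€9.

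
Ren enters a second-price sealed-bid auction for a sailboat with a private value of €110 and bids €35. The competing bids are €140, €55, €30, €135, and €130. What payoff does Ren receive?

Payoff = €0.

Highest competing bid: €140.
Ren's bid €35 is not the highest, so Ren loses, pays nothing, and earns zero payoff.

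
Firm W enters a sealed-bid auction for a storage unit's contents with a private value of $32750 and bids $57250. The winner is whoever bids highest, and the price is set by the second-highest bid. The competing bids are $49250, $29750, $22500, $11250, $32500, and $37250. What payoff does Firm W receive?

Firm W's payoff: -$16500.

Highest competing bid: $49250.
Firm W's bid $57250 is the highest overall, so Firm W wins and pays the second-highest bid, $49250.
Payoff = value − price = $32750 − $49250 = -$16500.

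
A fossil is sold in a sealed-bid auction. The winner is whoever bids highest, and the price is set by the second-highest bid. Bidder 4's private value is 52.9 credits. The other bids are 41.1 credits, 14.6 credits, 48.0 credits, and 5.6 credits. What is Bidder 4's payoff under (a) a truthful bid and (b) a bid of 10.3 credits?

Truthful: 4.9 credits; alternative: 0.0 credits.

The highest competing bid is 48.0 credits.
Bidding truthfully at 52.9 credits: Bidder 4 has the top bid, wins, and pays the second-highest bid 48.0 credits. Payoff = 52.9 credits − 48.0 credits = 4.9 credits.
Bidding 10.3 credits: the top bid is 48.0 credits (a rival), so Bidder 4 loses. Payoff = 0.0 credits.
This is the dominant-strategy logic: truthful bidding weakly beats any alternative.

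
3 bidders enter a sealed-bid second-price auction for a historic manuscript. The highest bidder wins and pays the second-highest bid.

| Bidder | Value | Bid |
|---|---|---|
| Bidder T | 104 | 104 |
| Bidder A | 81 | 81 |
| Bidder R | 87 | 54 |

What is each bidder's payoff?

Bidder T 23, Bidder A 0, Bidder R 0.

Ranking the bids: Bidder T 104; Bidder A 81; Bidder R 54.
Bidder T has the top bid and wins; the price is the second-highest bid, 81.
Bidder T's payoff = 104 − 81 = 23. All other bidders lose, so their payoff is 0.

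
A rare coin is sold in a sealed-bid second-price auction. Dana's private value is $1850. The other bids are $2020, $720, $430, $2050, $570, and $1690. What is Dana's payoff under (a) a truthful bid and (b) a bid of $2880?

The highest competing bid is $2050.
Bidding truthfully at $1850: the top bid is $2050 (a rival), so Dana loses. Payoff = $0.
Bidding $2880: Dana has the top bid, wins, and pays the second-highest bid $2050. Payoff = $1850 − $2050 = -$200.

(a) $0  (b) -$200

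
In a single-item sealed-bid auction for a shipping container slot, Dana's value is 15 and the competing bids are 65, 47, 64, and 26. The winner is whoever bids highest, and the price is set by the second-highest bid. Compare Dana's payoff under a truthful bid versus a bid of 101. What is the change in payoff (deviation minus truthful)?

-50

The highest competing bid is 65.
Bidding truthfully at 15: the top bid is 65 (a rival), so Dana loses. Payoff = 0.
Bidding 101: Dana has the top bid, wins, and pays the second-highest bid 65. Payoff = 15 − 65 = -50.
Change = -50 − 0 = -50.
This is the dominant-strategy logic: truthful bidding weakly beats any alternative.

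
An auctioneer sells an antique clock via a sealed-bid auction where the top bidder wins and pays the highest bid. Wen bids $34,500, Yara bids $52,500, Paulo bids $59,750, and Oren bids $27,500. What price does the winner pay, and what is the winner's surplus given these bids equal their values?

The winner pays $59,750 for a surplus of $0.

Ordered from highest: Paulo $59,750, then Yara $52,500, then Wen $34,500, then Oren $27,500.
Paulo is the highest bidder, so Paulo wins.
Under the first-price rule, the price is the highest bid: $59,750.
Surplus = $59,750 − $59,750 = $0.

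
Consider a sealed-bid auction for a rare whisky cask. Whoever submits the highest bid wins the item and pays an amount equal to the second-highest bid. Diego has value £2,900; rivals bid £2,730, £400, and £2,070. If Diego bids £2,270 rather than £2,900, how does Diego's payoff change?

The highest competing bid is £2,730.
Bidding truthfully at £2,900: Diego has the top bid, wins, and pays the second-highest bid £2,730. Payoff = £2,900 − £2,730 = £170.
Bidding £2,270: the top bid is £2,730 (a rival), so Diego loses. Payoff = £0.
Change = £0 − £170 = -£170.
Deviating from a truthful bid can only lose payoff in a second-price auction — never gain.

Change in payoff: -£170.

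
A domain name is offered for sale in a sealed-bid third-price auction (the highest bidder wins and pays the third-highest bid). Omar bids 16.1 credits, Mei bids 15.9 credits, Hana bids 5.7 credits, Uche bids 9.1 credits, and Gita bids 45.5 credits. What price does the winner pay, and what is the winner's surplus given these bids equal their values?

Ordered from highest: Gita 45.5 credits > Omar 16.1 credits > Mei 15.9 credits > Uche 9.1 credits > Hana 5.7 credits.
Gita is the highest bidder, so Gita wins.
Under the third-price rule, the price is the third-highest bid: 15.9 credits.
Surplus = 45.5 credits − 15.9 credits = 29.6 credits.

Price 15.9 credits; surplus 29.6 credits.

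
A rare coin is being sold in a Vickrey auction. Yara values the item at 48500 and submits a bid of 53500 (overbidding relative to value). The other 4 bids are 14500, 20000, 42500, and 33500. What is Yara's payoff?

Highest competing bid: 42500.
Yara's bid 53500 is the highest overall, so Yara wins and pays the second-highest bid, 42500.
Payoff = value − price = 48500 − 42500 = 6000.

Payoff = 6000.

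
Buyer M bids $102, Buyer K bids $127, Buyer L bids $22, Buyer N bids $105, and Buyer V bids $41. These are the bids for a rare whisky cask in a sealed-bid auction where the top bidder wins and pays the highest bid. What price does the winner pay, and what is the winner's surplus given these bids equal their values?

Price $127; surplus $0.

Ordered from highest: Buyer K $127 > Buyer N $105 > Buyer M $102 > Buyer V $41 > Buyer L $22.
Buyer K is the highest bidder, so Buyer K wins.
Under the first-price rule, the price is the highest bid: $127.
Surplus = $127 − $127 = $0.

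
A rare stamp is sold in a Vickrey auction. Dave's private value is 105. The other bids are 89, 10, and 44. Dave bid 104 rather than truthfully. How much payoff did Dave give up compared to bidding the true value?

The highest competing bid is 89.
Bidding truthfully at 105: Dave has the top bid, wins, and pays the second-highest bid 89. Payoff = 105 − 89 = 16.
Bidding 104: Dave has the top bid, wins, and pays the second-highest bid 89. Payoff = 105 − 89 = 16.
Regret = truthful payoff − actual payoff = 16 − 16 = 0.

Payoff forgone: 0.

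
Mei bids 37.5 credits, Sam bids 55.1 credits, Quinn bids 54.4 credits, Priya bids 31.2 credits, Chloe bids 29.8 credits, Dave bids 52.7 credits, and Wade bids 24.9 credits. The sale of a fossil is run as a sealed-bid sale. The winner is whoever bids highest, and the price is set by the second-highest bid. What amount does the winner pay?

54.4 credits

Bids in descending order: Sam 55.1 credits; Quinn 54.4 credits; Dave 52.7 credits; Mei 37.5 credits; Priya 31.2 credits; Chloe 29.8 credits; Wade 24.9 credits.
Sam has the highest bid, so Sam wins.
The second-highest bid is 54.4 credits, so that is what Sam pays.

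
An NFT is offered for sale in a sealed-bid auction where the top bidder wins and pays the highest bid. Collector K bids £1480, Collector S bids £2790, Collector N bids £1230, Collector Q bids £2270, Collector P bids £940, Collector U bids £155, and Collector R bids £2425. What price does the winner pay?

Sorted high to low: Collector S £2790; Collector R £2425; Collector Q £2270; Collector K £1480; Collector N £1230; Collector P £940; Collector U £155.
Collector S is the highest bidder, so Collector S wins.
Under the first-price rule, the price is the highest bid: £2790.

£2790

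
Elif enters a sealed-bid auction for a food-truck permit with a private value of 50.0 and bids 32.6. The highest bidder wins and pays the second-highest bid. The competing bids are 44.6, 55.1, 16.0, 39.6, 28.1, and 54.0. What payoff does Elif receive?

Highest competing bid: 55.1.
Elif's bid 32.6 is not the highest, so Elif loses, pays nothing, and earns zero payoff.

0.0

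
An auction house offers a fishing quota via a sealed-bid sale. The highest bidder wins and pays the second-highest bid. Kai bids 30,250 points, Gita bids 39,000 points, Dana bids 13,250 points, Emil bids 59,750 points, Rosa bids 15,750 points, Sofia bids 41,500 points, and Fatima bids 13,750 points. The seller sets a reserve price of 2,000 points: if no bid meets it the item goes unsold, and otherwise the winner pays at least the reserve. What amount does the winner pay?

The winner pays 41,500 points.

Bids in descending order: Emil 59,750 points, then Sofia 41,500 points, then Gita 39,000 points, then Kai 30,250 points, then Rosa 15,750 points, then Fatima 13,750 points, then Dana 13,250 points.
Emil has the highest bid, so Emil wins.
The second-highest bid is 41,500 points, which exceeds the reserve, so that sets the price.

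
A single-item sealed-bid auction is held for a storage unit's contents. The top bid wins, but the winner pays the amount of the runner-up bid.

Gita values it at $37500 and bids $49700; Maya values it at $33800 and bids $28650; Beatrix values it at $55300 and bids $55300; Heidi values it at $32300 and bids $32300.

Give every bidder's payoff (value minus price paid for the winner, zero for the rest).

Ranking the bids: Beatrix $55300 > Gita $49700 > Heidi $32300 > Maya $28650.
Beatrix has the top bid and wins; the price is the second-highest bid, $49700.
Beatrix's payoff = $55300 − $49700 = $5600. All other bidders lose, so their payoff is 0.

Gita $0, Maya $0, Beatrix $5600, Heidi $0.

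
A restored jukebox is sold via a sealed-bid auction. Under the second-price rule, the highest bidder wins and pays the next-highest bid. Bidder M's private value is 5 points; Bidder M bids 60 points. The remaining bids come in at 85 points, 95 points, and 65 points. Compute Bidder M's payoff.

0 points

Highest competing bid: 95 points.
Bidder M's bid 60 points is not the highest, so Bidder M loses, pays nothing, and earns zero payoff.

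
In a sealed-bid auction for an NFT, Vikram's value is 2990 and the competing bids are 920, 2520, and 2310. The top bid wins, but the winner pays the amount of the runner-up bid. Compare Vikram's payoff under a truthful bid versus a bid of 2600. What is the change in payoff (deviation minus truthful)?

The highest competing bid is 2520.
Bidding truthfully at 2990: Vikram has the top bid, wins, and pays the second-highest bid 2520. Payoff = 2990 − 2520 = 470.
Bidding 2600: Vikram has the top bid, wins, and pays the second-highest bid 2520. Payoff = 2990 − 2520 = 470.
Change = 470 − 470 = 0.

Change in payoff: 0.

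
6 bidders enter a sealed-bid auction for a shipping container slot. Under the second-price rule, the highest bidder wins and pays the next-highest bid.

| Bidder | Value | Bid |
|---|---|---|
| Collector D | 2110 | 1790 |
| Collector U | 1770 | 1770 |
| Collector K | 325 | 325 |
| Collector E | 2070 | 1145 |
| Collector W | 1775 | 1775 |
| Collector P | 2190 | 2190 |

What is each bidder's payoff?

Ordered from highest: Collector P 2190, then Collector D 1790, then Collector W 1775, then Collector U 1770, then Collector E 1145, then Collector K 325.
Collector P has the top bid and wins; the price is the second-highest bid, 1790.
Collector P's payoff = 2190 − 1790 = 400. All other bidders lose, so their payoff is 0.

Payoffs: Collector D 0, Collector U 0, Collector K 0, Collector E 0, Collector W 0, Collector P 400.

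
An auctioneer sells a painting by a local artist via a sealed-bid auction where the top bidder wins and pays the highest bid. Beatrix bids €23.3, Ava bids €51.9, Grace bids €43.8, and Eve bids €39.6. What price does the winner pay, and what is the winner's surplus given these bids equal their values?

Bids in descending order: Ava €51.9, then Grace €43.8, then Eve €39.6, then Beatrix €23.3.
Ava is the highest bidder, so Ava wins.
Under the first-price rule, the price is the highest bid: €51.9.
Surplus = €51.9 − €51.9 = €0.0.

Price €51.9; surplus €0.0.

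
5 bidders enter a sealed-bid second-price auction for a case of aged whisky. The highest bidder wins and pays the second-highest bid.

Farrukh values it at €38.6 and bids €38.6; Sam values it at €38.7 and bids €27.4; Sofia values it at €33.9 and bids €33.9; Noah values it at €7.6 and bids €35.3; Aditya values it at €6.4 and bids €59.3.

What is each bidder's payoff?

Farrukh €0.0, Sam €0.0, Sofia €0.0, Noah €0.0, Aditya -€32.2.

Ranking the bids: Aditya €59.3; Farrukh €38.6; Noah €35.3; Sofia €33.9; Sam €27.4.
Aditya has the top bid and wins; the price is the second-highest bid, €38.6.
Aditya's payoff = €6.4 − €38.6 = -€32.2. All other bidders lose, so their payoff is 0.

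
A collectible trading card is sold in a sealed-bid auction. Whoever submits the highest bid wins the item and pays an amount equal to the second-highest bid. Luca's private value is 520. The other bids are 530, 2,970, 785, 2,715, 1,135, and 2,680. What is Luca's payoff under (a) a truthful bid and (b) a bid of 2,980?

The highest competing bid is 2,970.
Bidding truthfully at 520: the top bid is 2,970 (a rival), so Luca loses. Payoff = 0.
Bidding 2,980: Luca has the top bid, wins, and pays the second-highest bid 2,970. Payoff = 520 − 2,970 = -2,450.

Truthful: 0; alternative: -2,450.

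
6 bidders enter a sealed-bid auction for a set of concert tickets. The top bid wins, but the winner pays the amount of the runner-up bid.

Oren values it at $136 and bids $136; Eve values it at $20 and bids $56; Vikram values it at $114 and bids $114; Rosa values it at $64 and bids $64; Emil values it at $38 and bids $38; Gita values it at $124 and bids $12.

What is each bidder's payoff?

Oren $22, Eve $0, Vikram $0, Rosa $0, Emil $0, Gita $0.

Ranking the bids: Oren $136; Vikram $114; Rosa $64; Eve $56; Emil $38; Gita $12.
Oren has the top bid and wins; the price is the second-highest bid, $114.
Oren's payoff = $136 − $114 = $22. All other bidders lose, so their payoff is 0.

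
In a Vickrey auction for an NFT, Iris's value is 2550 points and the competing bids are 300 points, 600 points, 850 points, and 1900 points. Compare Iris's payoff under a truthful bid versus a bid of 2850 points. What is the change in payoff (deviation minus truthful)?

The highest competing bid is 1900 points.
Bidding truthfully at 2550 points: Iris has the top bid, wins, and pays the second-highest bid 1900 points. Payoff = 2550 points − 1900 points = 650 points.
Bidding 2850 points: Iris has the top bid, wins, and pays the second-highest bid 1900 points. Payoff = 2550 points − 1900 points = 650 points.
Change = 650 points − 650 points = 0 points.

Payoff change: 0 points.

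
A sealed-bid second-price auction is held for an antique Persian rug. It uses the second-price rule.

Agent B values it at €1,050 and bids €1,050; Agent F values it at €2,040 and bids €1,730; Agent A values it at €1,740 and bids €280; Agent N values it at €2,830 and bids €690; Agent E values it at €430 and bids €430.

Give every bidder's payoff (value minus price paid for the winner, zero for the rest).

Sorted high to low: Agent F €1,730, then Agent B €1,050, then Agent N €690, then Agent E €430, then Agent A €280.
Agent F has the top bid and wins; the price is the second-highest bid, €1,050.
Agent F's payoff = €2,040 − €1,050 = €990. All other bidders lose, so their payoff is 0.

Payoffs: Agent B €0, Agent F €990, Agent A €0, Agent N €0, Agent E €0.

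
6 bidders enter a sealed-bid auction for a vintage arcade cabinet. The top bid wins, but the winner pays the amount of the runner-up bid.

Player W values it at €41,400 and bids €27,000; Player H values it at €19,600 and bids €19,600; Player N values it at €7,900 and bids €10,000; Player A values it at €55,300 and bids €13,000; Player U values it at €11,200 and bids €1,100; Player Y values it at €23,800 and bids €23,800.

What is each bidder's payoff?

Payoffs: Player W €17,600, Player H €0, Player N €0, Player A €0, Player U €0, Player Y €0.

Ordered from highest: Player W €27,000, then Player Y €23,800, then Player H €19,600, then Player A €13,000, then Player N €10,000, then Player U €1,100.
Player W has the top bid and wins; the price is the second-highest bid, €23,800.
Player W's payoff = €41,400 − €23,800 = €17,600. All other bidders lose, so their payoff is 0.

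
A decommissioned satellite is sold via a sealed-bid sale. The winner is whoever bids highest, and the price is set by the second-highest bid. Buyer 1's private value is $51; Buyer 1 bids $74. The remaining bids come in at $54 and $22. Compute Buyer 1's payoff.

Highest competing bid: $54.
Buyer 1's bid $74 is the highest overall, so Buyer 1 wins and pays the second-highest bid, $54.
Payoff = value − price = $51 − $54 = -$3.

Payoff = -$3.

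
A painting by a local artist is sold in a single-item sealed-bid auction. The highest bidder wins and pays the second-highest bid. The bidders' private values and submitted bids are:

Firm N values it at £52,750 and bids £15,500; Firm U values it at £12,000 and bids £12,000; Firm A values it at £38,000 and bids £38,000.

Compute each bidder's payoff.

Ranking the bids: Firm A £38,000 > Firm N £15,500 > Firm U £12,000.
Firm A has the top bid and wins; the price is the second-highest bid, £15,500.
Firm A's payoff = £38,000 − £15,500 = £22,500. All other bidders lose, so their payoff is 0.

Firm N £0, Firm U £0, Firm A £22,500.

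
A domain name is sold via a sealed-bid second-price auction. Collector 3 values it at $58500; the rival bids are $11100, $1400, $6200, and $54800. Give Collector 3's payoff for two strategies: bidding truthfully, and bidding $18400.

(a) $3700  (b) $0

The highest competing bid is $54800.
Bidding truthfully at $58500: Collector 3 has the top bid, wins, and pays the second-highest bid $54800. Payoff = $58500 − $54800 = $3700.
Bidding $18400: the top bid is $54800 (a rival), so Collector 3 loses. Payoff = $0.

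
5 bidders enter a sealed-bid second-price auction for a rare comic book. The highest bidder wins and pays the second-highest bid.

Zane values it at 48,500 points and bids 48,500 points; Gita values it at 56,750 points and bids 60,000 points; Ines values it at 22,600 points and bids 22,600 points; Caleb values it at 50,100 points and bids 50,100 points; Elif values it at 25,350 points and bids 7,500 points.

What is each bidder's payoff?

Payoffs: Zane 0 points, Gita 6,650 points, Ines 0 points, Caleb 0 points, Elif 0 points.

Bids in descending order: Gita 60,000 points > Caleb 50,100 points > Zane 48,500 points > Ines 22,600 points > Elif 7,500 points.
Gita has the top bid and wins; the price is the second-highest bid, 50,100 points.
Gita's payoff = 56,750 points − 50,100 points = 6,650 points. All other bidders lose, so their payoff is 0.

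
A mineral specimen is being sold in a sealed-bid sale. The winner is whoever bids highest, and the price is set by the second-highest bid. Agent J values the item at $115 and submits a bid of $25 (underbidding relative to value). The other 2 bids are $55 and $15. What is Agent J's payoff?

Highest competing bid: $55.
Agent J's bid $25 is not the highest, so Agent J loses, pays nothing, and earns zero payoff.

$0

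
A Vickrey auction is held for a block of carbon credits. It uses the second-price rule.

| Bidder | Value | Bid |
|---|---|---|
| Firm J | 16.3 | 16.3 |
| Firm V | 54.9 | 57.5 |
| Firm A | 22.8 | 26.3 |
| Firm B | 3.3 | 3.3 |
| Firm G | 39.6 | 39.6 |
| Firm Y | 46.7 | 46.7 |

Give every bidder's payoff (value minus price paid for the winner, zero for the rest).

Ranking the bids: Firm V 57.5, then Firm Y 46.7, then Firm G 39.6, then Firm A 26.3, then Firm J 16.3, then Firm B 3.3.
Firm V has the top bid and wins; the price is the second-highest bid, 46.7.
Firm V's payoff = 54.9 − 46.7 = 8.2. All other bidders lose, so their payoff is 0.

Firm J 0.0, Firm V 8.2, Firm A 0.0, Firm B 0.0, Firm G 0.0, Firm Y 0.0.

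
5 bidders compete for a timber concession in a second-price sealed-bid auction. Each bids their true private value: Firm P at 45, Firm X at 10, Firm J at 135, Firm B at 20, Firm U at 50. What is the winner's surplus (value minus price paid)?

85

Bids in descending order: Firm J 135; Firm U 50; Firm P 45; Firm B 20; Firm X 10.
Firm J wins with the top bid and pays the second-highest, 50.
Surplus = 135 − 50 = 85.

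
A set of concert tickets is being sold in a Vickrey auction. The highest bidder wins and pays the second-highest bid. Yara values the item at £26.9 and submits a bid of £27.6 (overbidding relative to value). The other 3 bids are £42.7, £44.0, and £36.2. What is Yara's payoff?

£0.0

Highest competing bid: £44.0.
Yara's bid £27.6 is not the highest, so Yara loses, pays nothing, and earns zero payoff.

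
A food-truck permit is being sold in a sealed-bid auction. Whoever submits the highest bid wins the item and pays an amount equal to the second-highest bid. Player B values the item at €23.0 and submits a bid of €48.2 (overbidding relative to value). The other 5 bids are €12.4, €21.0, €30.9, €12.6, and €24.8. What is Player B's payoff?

-€7.9

Highest competing bid: €30.9.
Player B's bid €48.2 is the highest overall, so Player B wins and pays the second-highest bid, €30.9.
Payoff = value − price = €23.0 − €30.9 = -€7.9.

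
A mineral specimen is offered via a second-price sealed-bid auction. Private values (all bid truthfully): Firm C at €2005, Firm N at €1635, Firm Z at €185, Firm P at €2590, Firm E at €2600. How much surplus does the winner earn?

Surplus = €10.

Ordered from highest: Firm E €2600 > Firm P €2590 > Firm C €2005 > Firm N €1635 > Firm Z €185.
Firm E wins with the top bid and pays the second-highest, €2590.
Surplus = €2600 − €2590 = €10.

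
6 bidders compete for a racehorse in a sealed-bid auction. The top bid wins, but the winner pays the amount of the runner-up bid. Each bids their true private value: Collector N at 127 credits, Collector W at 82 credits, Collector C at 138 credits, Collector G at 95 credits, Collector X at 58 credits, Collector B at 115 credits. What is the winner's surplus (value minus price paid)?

11 credits

Ordered from highest: Collector C 138 credits > Collector N 127 credits > Collector B 115 credits > Collector G 95 credits > Collector W 82 credits > Collector X 58 credits.
Collector C wins with the top bid and pays the second-highest, 127 credits.
Surplus = 138 credits − 127 credits = 11 credits.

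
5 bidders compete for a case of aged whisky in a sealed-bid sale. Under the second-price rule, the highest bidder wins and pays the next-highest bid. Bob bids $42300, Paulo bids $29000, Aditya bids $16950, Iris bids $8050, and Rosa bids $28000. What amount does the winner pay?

Ordered from highest: Bob $42300; Paulo $29000; Rosa $28000; Aditya $16950; Iris $8050.
Bob has the highest bid, so Bob wins.
The second-highest bid is $29000, so that is what Bob pays.

$29000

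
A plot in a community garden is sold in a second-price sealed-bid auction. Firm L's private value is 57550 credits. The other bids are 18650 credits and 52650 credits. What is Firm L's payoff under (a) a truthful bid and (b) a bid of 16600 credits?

(a) 4900 credits  (b) 0 credits

The highest competing bid is 52650 credits.
Bidding truthfully at 57550 credits: Firm L has the top bid, wins, and pays the second-highest bid 52650 credits. Payoff = 57550 credits − 52650 credits = 4900 credits.
Bidding 16600 credits: the top bid is 52650 credits (a rival), so Firm L loses. Payoff = 0 credits.
Deviating from a truthful bid can only lose payoff in a second-price auction — never gain.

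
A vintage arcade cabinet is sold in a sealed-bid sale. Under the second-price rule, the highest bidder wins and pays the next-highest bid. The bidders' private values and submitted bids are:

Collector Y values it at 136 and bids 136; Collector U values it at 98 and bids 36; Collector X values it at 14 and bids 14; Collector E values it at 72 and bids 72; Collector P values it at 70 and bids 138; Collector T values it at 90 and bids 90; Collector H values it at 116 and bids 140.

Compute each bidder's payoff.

Payoffs: Collector Y 0, Collector U 0, Collector X 0, Collector E 0, Collector P 0, Collector T 0, Collector H -22.

Bids in descending order: Collector H 140, then Collector P 138, then Collector Y 136, then Collector T 90, then Collector E 72, then Collector U 36, then Collector X 14.
Collector H has the top bid and wins; the price is the second-highest bid, 138.
Collector H's payoff = 116 − 138 = -22. All other bidders lose, so their payoff is 0.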